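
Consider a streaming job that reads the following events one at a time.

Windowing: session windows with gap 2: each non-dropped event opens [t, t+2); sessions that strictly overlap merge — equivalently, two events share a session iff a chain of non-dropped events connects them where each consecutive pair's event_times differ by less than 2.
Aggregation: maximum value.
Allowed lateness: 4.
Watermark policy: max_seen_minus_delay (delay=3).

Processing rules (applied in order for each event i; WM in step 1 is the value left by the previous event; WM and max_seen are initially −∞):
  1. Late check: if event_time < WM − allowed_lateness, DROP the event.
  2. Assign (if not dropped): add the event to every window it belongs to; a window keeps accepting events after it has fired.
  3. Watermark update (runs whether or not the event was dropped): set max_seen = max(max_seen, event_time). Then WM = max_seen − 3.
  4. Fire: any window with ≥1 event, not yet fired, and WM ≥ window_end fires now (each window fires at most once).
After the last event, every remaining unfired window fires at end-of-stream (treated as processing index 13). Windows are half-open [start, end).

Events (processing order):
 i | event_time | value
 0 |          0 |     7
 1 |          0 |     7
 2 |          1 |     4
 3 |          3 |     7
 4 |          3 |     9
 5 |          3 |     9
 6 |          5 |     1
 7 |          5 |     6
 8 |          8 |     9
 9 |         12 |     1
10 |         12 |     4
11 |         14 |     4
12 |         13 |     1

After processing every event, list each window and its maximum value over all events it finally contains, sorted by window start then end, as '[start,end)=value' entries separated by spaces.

i=0 t=0 v=7: → [0,2); WM=-3
i=1 t=0 v=7: → [0,2); WM=-3
i=2 t=1 v=4: → [0,3); WM=-2
i=3 t=3 v=7: → [3,5); WM=0
i=4 t=3 v=9: → [3,5); WM=0
i=5 t=3 v=9: → [3,5); WM=0
i=6 t=5 v=1: → [5,7); WM=2
i=7 t=5 v=6: → [5,7); WM=2
i=8 t=8 v=9: → [8,10); WM=5
i=9 t=12 v=1: → [12,14); WM=9
i=10 t=12 v=4: → [12,14); WM=9
i=11 t=14 v=4: → [14,16); WM=11
i=12 t=13 v=1: → [12,16); WM=11

[0,3)=7 [3,5)=9 [5,7)=6 [8,10)=9 [12,16)=4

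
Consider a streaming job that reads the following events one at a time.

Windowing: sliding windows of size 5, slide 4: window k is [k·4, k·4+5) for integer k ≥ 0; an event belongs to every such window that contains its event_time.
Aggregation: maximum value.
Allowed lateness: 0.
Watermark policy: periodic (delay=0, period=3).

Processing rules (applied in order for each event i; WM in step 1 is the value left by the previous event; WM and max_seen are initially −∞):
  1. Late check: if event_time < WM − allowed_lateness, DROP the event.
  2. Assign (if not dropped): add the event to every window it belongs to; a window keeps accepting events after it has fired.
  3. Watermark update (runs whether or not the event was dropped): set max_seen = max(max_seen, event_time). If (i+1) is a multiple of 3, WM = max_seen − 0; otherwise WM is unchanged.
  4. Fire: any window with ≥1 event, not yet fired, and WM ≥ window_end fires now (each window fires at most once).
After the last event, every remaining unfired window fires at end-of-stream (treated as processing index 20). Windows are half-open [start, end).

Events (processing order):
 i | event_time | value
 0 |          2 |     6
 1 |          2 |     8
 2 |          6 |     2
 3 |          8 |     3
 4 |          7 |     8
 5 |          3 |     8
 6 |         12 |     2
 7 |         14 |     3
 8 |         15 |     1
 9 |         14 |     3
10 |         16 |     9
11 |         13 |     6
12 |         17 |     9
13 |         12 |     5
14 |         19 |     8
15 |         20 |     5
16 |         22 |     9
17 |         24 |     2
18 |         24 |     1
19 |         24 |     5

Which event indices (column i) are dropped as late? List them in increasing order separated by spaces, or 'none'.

5 9 11 13

i=0 t=2 v=6: → [0,5); WM=−∞
i=1 t=2 v=8: → [0,5); WM=−∞
i=2 t=6 v=2: → [4,9); WM=6; [0,5) fires=8
i=3 t=8 v=3: → [8,13),[4,9); WM=6
i=4 t=7 v=8: → [4,9); WM=6
i=5 t=3 v=8: DROP (t<6-0); WM=8
i=6 t=12 v=2: → [12,17),[8,13); WM=8
i=7 t=14 v=3: → [12,17); WM=8
i=8 t=15 v=1: → [12,17); WM=15; [4,9) fires=8 [8,13) fires=3
i=9 t=14 v=3: DROP (t<15-0); WM=15
i=10 t=16 v=9: → [16,21),[12,17); WM=15
i=11 t=13 v=6: DROP (t<15-0); WM=16
i=12 t=17 v=9: → [16,21); WM=16
i=13 t=12 v=5: DROP (t<16-0); WM=16
i=14 t=19 v=8: → [16,21); WM=19; [12,17) fires=9
i=15 t=20 v=5: → [20,25),[16,21); WM=19
i=16 t=22 v=9: → [20,25); WM=19
i=17 t=24 v=2: → [24,29),[20,25); WM=24; [16,21) fires=9
i=18 t=24 v=1: → [24,29),[20,25); WM=24
i=19 t=24 v=5: → [24,29),[20,25); WM=24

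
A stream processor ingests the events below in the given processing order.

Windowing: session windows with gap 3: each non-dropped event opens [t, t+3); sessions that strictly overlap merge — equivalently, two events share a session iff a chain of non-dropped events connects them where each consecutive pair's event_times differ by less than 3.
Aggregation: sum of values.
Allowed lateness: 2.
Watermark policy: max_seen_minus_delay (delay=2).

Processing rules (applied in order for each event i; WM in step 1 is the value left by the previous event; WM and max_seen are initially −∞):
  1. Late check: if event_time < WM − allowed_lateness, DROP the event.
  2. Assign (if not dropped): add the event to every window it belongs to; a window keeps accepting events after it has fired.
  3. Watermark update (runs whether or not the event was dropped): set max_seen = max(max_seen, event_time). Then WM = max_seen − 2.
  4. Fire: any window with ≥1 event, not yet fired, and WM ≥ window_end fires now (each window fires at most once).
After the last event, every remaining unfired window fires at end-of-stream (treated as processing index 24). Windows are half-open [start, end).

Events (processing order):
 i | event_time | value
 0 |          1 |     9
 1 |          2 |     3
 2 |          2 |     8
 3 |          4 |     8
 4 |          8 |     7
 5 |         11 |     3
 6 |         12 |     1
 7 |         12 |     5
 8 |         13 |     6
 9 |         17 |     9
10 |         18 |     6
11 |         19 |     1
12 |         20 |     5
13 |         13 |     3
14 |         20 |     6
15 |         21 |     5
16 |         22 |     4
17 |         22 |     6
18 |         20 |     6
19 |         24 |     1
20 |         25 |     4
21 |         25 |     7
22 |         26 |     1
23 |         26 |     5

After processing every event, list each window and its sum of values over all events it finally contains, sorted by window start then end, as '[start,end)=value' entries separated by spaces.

i=0 t=1 v=9: → [1,4); WM=-1
i=1 t=2 v=3: → [1,5); WM=0
i=2 t=2 v=8: → [1,5); WM=0
i=3 t=4 v=8: → [1,7); WM=2
i=4 t=8 v=7: → [8,11); WM=6
i=5 t=11 v=3: → [11,14); WM=9
i=6 t=12 v=1: → [11,15); WM=10
i=7 t=12 v=5: → [11,15); WM=10
i=8 t=13 v=6: → [11,16); WM=11
i=9 t=17 v=9: → [17,20); WM=15
i=10 t=18 v=6: → [17,21); WM=16
i=11 t=19 v=1: → [17,22); WM=17
i=12 t=20 v=5: → [17,23); WM=18
i=13 t=13 v=3: DROP (t<18-2); WM=18
i=14 t=20 v=6: → [17,23); WM=18
i=15 t=21 v=5: → [17,24); WM=19
i=16 t=22 v=4: → [17,25); WM=20
i=17 t=22 v=6: → [17,25); WM=20
i=18 t=20 v=6: → [17,25); WM=20
i=19 t=24 v=1: → [17,27); WM=22
i=20 t=25 v=4: → [17,28); WM=23
i=21 t=25 v=7: → [17,28); WM=23
i=22 t=26 v=1: → [17,29); WM=24
i=23 t=26 v=5: → [17,29); WM=24

[1,7)=28 [8,11)=7 [11,16)=15 [17,29)=66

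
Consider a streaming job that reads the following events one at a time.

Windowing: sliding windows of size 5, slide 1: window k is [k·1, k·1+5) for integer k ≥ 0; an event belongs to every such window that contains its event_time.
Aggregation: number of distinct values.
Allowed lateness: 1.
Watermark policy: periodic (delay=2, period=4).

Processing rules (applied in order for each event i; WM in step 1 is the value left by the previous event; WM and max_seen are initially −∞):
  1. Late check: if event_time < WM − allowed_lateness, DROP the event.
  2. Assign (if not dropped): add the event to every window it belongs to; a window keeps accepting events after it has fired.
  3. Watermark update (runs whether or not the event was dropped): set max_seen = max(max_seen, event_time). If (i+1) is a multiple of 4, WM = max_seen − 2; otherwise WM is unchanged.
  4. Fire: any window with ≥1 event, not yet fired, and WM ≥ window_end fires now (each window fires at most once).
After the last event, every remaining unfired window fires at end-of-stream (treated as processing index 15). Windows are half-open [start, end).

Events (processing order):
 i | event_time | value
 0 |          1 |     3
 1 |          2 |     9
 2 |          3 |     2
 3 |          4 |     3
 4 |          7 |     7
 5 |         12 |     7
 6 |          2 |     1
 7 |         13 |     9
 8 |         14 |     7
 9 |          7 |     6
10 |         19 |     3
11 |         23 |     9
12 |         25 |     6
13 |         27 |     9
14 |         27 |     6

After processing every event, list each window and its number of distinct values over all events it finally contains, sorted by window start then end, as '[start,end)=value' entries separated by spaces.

i=0 t=1 v=3: → [1,6),[0,5); WM=−∞
i=1 t=2 v=9: → [2,7),[1,6),[0,5); WM=−∞
i=2 t=3 v=2: → [3,8),[2,7),[1,6),[0,5); WM=−∞
i=3 t=4 v=3: → [4,9),[3,8),[2,7),[1,6),[0,5); WM=2
i=4 t=7 v=7: → [7,12),[6,11),[5,10),[4,9),[3,8); WM=2
i=5 t=12 v=7: → [12,17),[11,16),[10,15),[9,14),[8,13); WM=2
i=6 t=2 v=1: → [2,7),[1,6),[0,5); WM=2
i=7 t=13 v=9: → [13,18),[12,17),[11,16),[10,15),[9,14); WM=11; [0,5) fires=4 [1,6) fires=4 [2,7) fires=4 [3,8) fires=3 [4,9) fires=2 [5,10) fires=1 [6,11) fires=1
i=8 t=14 v=7: → [14,19),[13,18),[12,17),[11,16),[10,15); WM=11
i=9 t=7 v=6: DROP (t<11-1); WM=11
i=10 t=19 v=3: → [19,24),[18,23),[17,22),[16,21),[15,20); WM=11
i=11 t=23 v=9: → [23,28),[22,27),[21,26),[20,25),[19,24); WM=21; [7,12) fires=1 [8,13) fires=1 [9,14) fires=2 [10,15) fires=2 [11,16) fires=2 [12,17) fires=2 [13,18) fires=2 [14,19) fires=1 [15,20) fires=1 [16,21) fires=1
i=12 t=25 v=6: → [25,30),[24,29),[23,28),[22,27),[21,26); WM=21
i=13 t=27 v=9: → [27,32),[26,31),[25,30),[24,29),[23,28); WM=21
i=14 t=27 v=6: → [27,32),[26,31),[25,30),[24,29),[23,28); WM=21

[0,5)=4 [1,6)=4 [2,7)=4 [3,8)=3 [4,9)=2 [5,10)=1 [6,11)=1 [7,12)=1 [8,13)=1 [9,14)=2 [10,15)=2 [11,16)=2 [12,17)=2 [13,18)=2 [14,19)=1 [15,20)=1 [16,21)=1 [17,22)=1 [18,23)=1 [19,24)=2 [20,25)=1 [21,26)=2 [22,27)=2 [23,28)=2 [24,29)=2 [25,30)=2 [26,31)=2 [27,32)=2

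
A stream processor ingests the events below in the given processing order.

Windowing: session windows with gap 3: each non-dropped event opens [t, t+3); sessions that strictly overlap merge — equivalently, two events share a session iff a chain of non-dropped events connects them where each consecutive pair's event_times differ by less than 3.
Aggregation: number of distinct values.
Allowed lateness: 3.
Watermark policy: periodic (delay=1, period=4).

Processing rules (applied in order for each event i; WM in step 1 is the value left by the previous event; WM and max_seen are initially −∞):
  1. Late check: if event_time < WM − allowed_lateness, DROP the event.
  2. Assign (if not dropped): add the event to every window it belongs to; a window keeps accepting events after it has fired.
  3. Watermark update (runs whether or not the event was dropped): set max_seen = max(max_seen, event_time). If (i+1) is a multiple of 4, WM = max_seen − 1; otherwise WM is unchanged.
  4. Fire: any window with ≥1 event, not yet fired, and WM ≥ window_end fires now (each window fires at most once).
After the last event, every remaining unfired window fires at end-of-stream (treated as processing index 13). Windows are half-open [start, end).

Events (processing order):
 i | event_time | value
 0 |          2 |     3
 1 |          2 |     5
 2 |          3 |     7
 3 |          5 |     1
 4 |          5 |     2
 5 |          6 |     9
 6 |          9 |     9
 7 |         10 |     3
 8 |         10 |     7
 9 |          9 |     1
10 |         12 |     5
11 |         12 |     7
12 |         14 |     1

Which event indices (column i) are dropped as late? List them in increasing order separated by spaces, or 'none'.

none

i=0 t=2 v=3: → [2,5); WM=−∞
i=1 t=2 v=5: → [2,5); WM=−∞
i=2 t=3 v=7: → [2,6); WM=−∞
i=3 t=5 v=1: → [2,8); WM=4
i=4 t=5 v=2: → [2,8); WM=4
i=5 t=6 v=9: → [2,9); WM=4
i=6 t=9 v=9: → [9,12); WM=4
i=7 t=10 v=3: → [9,13); WM=9
i=8 t=10 v=7: → [9,13); WM=9
i=9 t=9 v=1: → [9,13); WM=9
i=10 t=12 v=5: → [9,15); WM=9
i=11 t=12 v=7: → [9,15); WM=11
i=12 t=14 v=1: → [9,17); WM=11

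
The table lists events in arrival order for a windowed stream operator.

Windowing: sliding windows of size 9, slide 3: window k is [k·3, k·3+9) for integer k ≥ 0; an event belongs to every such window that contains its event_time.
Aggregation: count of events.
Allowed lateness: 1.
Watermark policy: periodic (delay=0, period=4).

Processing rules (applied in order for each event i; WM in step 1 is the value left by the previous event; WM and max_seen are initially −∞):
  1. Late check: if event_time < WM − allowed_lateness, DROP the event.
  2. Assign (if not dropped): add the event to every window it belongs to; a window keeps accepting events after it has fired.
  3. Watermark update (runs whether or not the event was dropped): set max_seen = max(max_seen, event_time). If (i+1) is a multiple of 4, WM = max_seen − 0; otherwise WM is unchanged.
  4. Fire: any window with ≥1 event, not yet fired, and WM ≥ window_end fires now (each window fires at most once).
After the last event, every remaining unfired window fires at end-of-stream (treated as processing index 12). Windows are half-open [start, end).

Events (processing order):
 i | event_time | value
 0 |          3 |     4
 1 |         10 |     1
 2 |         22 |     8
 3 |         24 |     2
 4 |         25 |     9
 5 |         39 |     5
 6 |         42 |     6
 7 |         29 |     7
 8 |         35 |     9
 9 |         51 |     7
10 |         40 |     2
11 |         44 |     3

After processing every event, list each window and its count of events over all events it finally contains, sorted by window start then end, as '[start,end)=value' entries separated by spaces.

i=0 t=3 v=4: → [3,12),[0,9); WM=−∞
i=1 t=10 v=1: → [9,18),[6,15),[3,12); WM=−∞
i=2 t=22 v=8: → [21,30),[18,27),[15,24); WM=−∞
i=3 t=24 v=2: → [24,33),[21,30),[18,27); WM=24; [0,9) fires=1 [3,12) fires=2 [6,15) fires=1 [9,18) fires=1 [15,24) fires=1
i=4 t=25 v=9: → [24,33),[21,30),[18,27); WM=24
i=5 t=39 v=5: → [39,48),[36,45),[33,42); WM=24
i=6 t=42 v=6: → [42,51),[39,48),[36,45); WM=24
i=7 t=29 v=7: → [27,36),[24,33),[21,30); WM=42; [18,27) fires=3 [21,30) fires=4 [24,33) fires=3 [27,36) fires=1 [33,42) fires=1
i=8 t=35 v=9: DROP (t<42-1); WM=42
i=9 t=51 v=7: → [51,60),[48,57),[45,54); WM=42
i=10 t=40 v=2: DROP (t<42-1); WM=42
i=11 t=44 v=3: → [42,51),[39,48),[36,45); WM=51; [36,45) fires=3 [39,48) fires=3 [42,51) fires=2

[0,9)=1 [3,12)=2 [6,15)=1 [9,18)=1 [15,24)=1 [18,27)=3 [21,30)=4 [24,33)=3 [27,36)=1 [33,42)=1 [36,45)=3 [39,48)=3 [42,51)=2 [45,54)=1 [48,57)=1 [51,60)=1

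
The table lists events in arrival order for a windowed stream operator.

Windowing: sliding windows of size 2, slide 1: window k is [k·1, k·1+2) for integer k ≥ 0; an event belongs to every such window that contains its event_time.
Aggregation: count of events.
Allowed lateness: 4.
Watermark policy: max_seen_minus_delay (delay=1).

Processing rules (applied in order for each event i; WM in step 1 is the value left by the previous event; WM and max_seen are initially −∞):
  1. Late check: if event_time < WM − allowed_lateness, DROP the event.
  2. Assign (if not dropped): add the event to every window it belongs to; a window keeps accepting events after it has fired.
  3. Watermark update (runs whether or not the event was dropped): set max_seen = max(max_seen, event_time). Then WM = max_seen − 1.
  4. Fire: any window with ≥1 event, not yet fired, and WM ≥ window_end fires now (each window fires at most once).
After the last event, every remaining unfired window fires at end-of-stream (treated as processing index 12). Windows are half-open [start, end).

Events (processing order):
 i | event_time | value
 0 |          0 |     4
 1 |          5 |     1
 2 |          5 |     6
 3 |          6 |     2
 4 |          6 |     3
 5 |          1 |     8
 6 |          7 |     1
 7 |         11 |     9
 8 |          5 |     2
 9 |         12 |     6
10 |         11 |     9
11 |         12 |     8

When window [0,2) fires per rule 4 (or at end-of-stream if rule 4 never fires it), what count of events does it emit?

i=0 t=0 v=4: → [0,2); WM=-1
i=1 t=5 v=1: → [5,7),[4,6); WM=4; [0,2) fires=1
i=2 t=5 v=6: → [5,7),[4,6); WM=4
i=3 t=6 v=2: → [6,8),[5,7); WM=5
i=4 t=6 v=3: → [6,8),[5,7); WM=5
i=5 t=1 v=8: → [1,3),[0,2); WM=5; [1,3) fires=1
i=6 t=7 v=1: → [7,9),[6,8); WM=6; [4,6) fires=2
i=7 t=11 v=9: → [11,13),[10,12); WM=10; [5,7) fires=4 [6,8) fires=3 [7,9) fires=1
i=8 t=5 v=2: DROP (t<10-4); WM=10
i=9 t=12 v=6: → [12,14),[11,13); WM=11
i=10 t=11 v=9: → [11,13),[10,12); WM=11
i=11 t=12 v=8: → [12,14),[11,13); WM=11

1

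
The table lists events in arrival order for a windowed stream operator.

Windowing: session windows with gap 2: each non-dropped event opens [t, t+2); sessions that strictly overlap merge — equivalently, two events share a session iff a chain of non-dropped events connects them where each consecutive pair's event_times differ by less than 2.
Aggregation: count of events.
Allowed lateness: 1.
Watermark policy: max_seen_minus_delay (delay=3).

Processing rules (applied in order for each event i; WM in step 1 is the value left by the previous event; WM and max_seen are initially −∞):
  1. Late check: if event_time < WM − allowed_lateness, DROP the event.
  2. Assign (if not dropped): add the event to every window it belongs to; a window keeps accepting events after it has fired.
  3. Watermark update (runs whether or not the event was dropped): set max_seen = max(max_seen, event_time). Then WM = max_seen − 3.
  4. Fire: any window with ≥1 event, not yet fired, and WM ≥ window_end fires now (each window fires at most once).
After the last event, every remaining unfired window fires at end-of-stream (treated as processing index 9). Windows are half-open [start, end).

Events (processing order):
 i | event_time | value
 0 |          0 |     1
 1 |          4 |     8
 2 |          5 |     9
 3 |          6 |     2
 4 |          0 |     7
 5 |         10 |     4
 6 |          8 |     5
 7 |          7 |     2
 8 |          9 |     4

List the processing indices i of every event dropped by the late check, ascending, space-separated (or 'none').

4

i=0 t=0 v=1: → [0,2); WM=-3
i=1 t=4 v=8: → [4,6); WM=1
i=2 t=5 v=9: → [4,7); WM=2
i=3 t=6 v=2: → [4,8); WM=3
i=4 t=0 v=7: DROP (t<3-1); WM=3
i=5 t=10 v=4: → [10,12); WM=7
i=6 t=8 v=5: → [8,10); WM=7
i=7 t=7 v=2: → [4,10); WM=7
i=8 t=9 v=4: → [4,12); WM=7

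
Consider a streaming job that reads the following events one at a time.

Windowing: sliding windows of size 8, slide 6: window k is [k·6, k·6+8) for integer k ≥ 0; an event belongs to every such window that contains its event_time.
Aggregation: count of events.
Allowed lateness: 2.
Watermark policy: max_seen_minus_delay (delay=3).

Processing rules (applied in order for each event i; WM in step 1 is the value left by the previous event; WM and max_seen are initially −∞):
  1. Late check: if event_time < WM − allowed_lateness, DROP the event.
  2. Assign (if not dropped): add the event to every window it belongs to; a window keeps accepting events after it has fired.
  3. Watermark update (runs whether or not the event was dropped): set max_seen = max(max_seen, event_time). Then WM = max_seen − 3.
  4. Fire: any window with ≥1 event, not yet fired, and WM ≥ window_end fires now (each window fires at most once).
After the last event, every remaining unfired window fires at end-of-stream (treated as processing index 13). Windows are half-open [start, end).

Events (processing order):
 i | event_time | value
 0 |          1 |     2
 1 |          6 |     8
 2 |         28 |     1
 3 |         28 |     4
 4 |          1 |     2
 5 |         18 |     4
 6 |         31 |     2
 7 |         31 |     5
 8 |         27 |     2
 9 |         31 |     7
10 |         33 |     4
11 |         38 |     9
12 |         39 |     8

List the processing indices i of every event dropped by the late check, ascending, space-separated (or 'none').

i=0 t=1 v=2: → [0,8); WM=-2
i=1 t=6 v=8: → [6,14),[0,8); WM=3
i=2 t=28 v=1: → [24,32); WM=25; [0,8) fires=2 [6,14) fires=1
i=3 t=28 v=4: → [24,32); WM=25
i=4 t=1 v=2: DROP (t<25-2); WM=25
i=5 t=18 v=4: DROP (t<25-2); WM=25
i=6 t=31 v=2: → [30,38),[24,32); WM=28
i=7 t=31 v=5: → [30,38),[24,32); WM=28
i=8 t=27 v=2: → [24,32); WM=28
i=9 t=31 v=7: → [30,38),[24,32); WM=28
i=10 t=33 v=4: → [30,38); WM=30
i=11 t=38 v=9: → [36,44); WM=35; [24,32) fires=6
i=12 t=39 v=8: → [36,44); WM=36

4 5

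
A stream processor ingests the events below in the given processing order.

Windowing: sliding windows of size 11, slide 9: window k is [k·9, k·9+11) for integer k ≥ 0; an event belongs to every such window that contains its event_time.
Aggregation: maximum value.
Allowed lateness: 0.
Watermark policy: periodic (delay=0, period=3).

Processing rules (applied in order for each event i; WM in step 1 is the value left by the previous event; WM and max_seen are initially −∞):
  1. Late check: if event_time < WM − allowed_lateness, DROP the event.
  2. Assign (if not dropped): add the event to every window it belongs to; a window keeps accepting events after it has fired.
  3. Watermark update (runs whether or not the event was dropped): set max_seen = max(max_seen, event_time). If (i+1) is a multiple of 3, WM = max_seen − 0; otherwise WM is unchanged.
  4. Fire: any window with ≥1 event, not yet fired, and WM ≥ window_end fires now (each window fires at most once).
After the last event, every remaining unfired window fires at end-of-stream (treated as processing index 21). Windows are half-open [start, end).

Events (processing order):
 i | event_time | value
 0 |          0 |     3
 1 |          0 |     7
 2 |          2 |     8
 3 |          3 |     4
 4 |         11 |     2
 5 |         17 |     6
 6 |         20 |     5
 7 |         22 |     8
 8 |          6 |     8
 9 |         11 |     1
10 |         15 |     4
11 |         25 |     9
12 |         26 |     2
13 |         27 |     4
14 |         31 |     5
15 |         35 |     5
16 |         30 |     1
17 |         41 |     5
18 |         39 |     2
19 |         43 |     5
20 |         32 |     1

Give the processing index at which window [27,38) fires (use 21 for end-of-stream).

i=0 t=0 v=3: → [0,11); WM=−∞
i=1 t=0 v=7: → [0,11); WM=−∞
i=2 t=2 v=8: → [0,11); WM=2
i=3 t=3 v=4: → [0,11); WM=2
i=4 t=11 v=2: → [9,20); WM=2
i=5 t=17 v=6: → [9,20); WM=17; [0,11) fires=8
i=6 t=20 v=5: → [18,29); WM=17
i=7 t=22 v=8: → [18,29); WM=17
i=8 t=6 v=8: DROP (t<17-0); WM=22; [9,20) fires=6
i=9 t=11 v=1: DROP (t<22-0); WM=22
i=10 t=15 v=4: DROP (t<22-0); WM=22
i=11 t=25 v=9: → [18,29); WM=25
i=12 t=26 v=2: → [18,29); WM=25
i=13 t=27 v=4: → [27,38),[18,29); WM=25
i=14 t=31 v=5: → [27,38); WM=31; [18,29) fires=9
i=15 t=35 v=5: → [27,38); WM=31
i=16 t=30 v=1: DROP (t<31-0); WM=31
i=17 t=41 v=5: → [36,47); WM=41; [27,38) fires=5
i=18 t=39 v=2: DROP (t<41-0); WM=41
i=19 t=43 v=5: → [36,47); WM=41
i=20 t=32 v=1: DROP (t<41-0); WM=43

17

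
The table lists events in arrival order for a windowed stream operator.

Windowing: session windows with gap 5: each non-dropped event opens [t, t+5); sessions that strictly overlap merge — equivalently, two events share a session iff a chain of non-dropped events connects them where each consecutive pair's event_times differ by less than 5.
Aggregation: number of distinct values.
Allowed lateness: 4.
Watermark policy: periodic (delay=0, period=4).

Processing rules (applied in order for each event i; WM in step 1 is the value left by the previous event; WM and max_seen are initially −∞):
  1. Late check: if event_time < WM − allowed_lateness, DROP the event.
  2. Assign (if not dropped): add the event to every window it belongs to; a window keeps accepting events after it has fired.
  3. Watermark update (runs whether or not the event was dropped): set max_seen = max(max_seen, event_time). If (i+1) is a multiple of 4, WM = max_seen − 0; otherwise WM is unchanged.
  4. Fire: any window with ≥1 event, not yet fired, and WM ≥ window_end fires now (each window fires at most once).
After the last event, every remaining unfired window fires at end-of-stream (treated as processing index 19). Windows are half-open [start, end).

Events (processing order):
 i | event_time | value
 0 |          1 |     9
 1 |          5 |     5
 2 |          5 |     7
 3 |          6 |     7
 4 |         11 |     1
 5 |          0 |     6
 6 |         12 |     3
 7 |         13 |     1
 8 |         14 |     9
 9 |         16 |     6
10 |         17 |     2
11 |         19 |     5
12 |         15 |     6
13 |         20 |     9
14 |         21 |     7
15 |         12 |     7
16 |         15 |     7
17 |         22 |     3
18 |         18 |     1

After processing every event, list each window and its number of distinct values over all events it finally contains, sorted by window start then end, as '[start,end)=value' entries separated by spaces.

[1,11)=3 [11,27)=7

i=0 t=1 v=9: → [1,6); WM=−∞
i=1 t=5 v=5: → [1,10); WM=−∞
i=2 t=5 v=7: → [1,10); WM=−∞
i=3 t=6 v=7: → [1,11); WM=6
i=4 t=11 v=1: → [11,16); WM=6
i=5 t=0 v=6: DROP (t<6-4); WM=6
i=6 t=12 v=3: → [11,17); WM=6
i=7 t=13 v=1: → [11,18); WM=13
i=8 t=14 v=9: → [11,19); WM=13
i=9 t=16 v=6: → [11,21); WM=13
i=10 t=17 v=2: → [11,22); WM=13
i=11 t=19 v=5: → [11,24); WM=19
i=12 t=15 v=6: → [11,24); WM=19
i=13 t=20 v=9: → [11,25); WM=19
i=14 t=21 v=7: → [11,26); WM=19
i=15 t=12 v=7: DROP (t<19-4); WM=21
i=16 t=15 v=7: DROP (t<21-4); WM=21
i=17 t=22 v=3: → [11,27); WM=21
i=18 t=18 v=1: → [11,27); WM=21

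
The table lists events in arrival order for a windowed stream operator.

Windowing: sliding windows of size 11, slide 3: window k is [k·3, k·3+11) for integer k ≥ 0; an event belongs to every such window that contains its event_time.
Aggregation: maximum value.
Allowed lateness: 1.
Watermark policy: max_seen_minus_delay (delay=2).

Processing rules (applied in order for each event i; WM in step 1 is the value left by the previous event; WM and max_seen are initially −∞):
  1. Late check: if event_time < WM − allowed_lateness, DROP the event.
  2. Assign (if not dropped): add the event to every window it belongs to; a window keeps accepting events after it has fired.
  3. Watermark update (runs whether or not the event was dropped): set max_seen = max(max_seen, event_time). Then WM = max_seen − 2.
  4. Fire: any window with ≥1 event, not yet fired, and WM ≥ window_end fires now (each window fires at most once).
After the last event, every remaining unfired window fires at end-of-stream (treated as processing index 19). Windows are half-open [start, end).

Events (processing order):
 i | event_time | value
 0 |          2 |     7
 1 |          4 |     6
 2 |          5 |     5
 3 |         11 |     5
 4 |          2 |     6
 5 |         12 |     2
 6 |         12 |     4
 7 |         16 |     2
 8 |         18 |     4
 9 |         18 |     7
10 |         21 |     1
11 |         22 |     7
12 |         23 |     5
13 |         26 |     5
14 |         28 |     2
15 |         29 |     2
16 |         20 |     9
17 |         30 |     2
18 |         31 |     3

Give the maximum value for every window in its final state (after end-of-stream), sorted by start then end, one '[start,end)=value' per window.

[0,11)=7 [3,14)=6 [6,17)=5 [9,20)=7 [12,23)=7 [15,26)=7 [18,29)=7 [21,32)=7 [24,35)=5 [27,38)=3 [30,41)=3

i=0 t=2 v=7: → [0,11); WM=0
i=1 t=4 v=6: → [3,14),[0,11); WM=2
i=2 t=5 v=5: → [3,14),[0,11); WM=3
i=3 t=11 v=5: → [9,20),[6,17),[3,14); WM=9
i=4 t=2 v=6: DROP (t<9-1); WM=9
i=5 t=12 v=2: → [12,23),[9,20),[6,17),[3,14); WM=10
i=6 t=12 v=4: → [12,23),[9,20),[6,17),[3,14); WM=10
i=7 t=16 v=2: → [15,26),[12,23),[9,20),[6,17); WM=14; [0,11) fires=7 [3,14) fires=6
i=8 t=18 v=4: → [18,29),[15,26),[12,23),[9,20); WM=16
i=9 t=18 v=7: → [18,29),[15,26),[12,23),[9,20); WM=16
i=10 t=21 v=1: → [21,32),[18,29),[15,26),[12,23); WM=19; [6,17) fires=5
i=11 t=22 v=7: → [21,32),[18,29),[15,26),[12,23); WM=20; [9,20) fires=7
i=12 t=23 v=5: → [21,32),[18,29),[15,26); WM=21
i=13 t=26 v=5: → [24,35),[21,32),[18,29); WM=24; [12,23) fires=7
i=14 t=28 v=2: → [27,38),[24,35),[21,32),[18,29); WM=26; [15,26) fires=7
i=15 t=29 v=2: → [27,38),[24,35),[21,32); WM=27
i=16 t=20 v=9: DROP (t<27-1); WM=27
i=17 t=30 v=2: → [30,41),[27,38),[24,35),[21,32); WM=28
i=18 t=31 v=3: → [30,41),[27,38),[24,35),[21,32); WM=29; [18,29) fires=7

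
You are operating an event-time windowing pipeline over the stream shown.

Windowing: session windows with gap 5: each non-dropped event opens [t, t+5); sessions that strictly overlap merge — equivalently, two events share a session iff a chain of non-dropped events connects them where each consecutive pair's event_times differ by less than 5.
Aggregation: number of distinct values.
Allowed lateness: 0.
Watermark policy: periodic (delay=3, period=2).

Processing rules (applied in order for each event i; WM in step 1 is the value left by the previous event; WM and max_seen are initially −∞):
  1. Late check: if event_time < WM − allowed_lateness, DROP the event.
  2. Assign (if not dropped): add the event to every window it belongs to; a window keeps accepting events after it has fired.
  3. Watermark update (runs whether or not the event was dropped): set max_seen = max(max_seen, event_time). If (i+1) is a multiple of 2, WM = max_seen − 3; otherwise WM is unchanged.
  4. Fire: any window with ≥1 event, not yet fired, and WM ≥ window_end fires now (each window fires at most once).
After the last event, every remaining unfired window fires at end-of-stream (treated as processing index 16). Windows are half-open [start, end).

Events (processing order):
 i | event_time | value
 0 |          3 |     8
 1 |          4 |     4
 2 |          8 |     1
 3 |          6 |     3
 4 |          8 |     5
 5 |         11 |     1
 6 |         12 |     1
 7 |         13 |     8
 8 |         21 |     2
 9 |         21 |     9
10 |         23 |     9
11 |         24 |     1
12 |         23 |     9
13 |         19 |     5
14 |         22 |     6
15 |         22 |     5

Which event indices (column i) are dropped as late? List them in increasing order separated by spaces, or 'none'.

i=0 t=3 v=8: → [3,8); WM=−∞
i=1 t=4 v=4: → [3,9); WM=1
i=2 t=8 v=1: → [3,13); WM=1
i=3 t=6 v=3: → [3,13); WM=5
i=4 t=8 v=5: → [3,13); WM=5
i=5 t=11 v=1: → [3,16); WM=8
i=6 t=12 v=1: → [3,17); WM=8
i=7 t=13 v=8: → [3,18); WM=10
i=8 t=21 v=2: → [21,26); WM=10
i=9 t=21 v=9: → [21,26); WM=18
i=10 t=23 v=9: → [21,28); WM=18
i=11 t=24 v=1: → [21,29); WM=21
i=12 t=23 v=9: → [21,29); WM=21
i=13 t=19 v=5: DROP (t<21-0); WM=21
i=14 t=22 v=6: → [21,29); WM=21
i=15 t=22 v=5: → [21,29); WM=21

13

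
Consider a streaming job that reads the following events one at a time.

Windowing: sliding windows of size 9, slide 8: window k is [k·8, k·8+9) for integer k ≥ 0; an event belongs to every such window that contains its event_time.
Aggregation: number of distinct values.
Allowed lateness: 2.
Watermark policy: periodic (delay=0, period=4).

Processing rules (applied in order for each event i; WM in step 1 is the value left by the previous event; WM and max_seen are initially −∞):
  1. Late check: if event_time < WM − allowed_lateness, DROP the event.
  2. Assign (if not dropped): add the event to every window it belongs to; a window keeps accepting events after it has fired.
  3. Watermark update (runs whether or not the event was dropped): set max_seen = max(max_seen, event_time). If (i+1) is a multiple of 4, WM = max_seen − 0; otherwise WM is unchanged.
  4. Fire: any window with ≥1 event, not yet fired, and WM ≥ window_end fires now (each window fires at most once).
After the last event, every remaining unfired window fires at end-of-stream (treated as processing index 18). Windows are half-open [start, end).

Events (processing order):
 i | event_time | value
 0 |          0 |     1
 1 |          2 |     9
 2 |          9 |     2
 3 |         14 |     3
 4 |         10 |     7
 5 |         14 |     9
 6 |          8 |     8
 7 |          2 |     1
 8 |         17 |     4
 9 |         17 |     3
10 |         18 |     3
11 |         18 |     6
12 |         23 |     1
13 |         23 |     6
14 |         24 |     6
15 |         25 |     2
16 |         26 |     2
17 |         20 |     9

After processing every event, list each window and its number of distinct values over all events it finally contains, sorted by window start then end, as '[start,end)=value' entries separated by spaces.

i=0 t=0 v=1: → [0,9); WM=−∞
i=1 t=2 v=9: → [0,9); WM=−∞
i=2 t=9 v=2: → [8,17); WM=−∞
i=3 t=14 v=3: → [8,17); WM=14; [0,9) fires=2
i=4 t=10 v=7: DROP (t<14-2); WM=14
i=5 t=14 v=9: → [8,17); WM=14
i=6 t=8 v=8: DROP (t<14-2); WM=14
i=7 t=2 v=1: DROP (t<14-2); WM=14
i=8 t=17 v=4: → [16,25); WM=14
i=9 t=17 v=3: → [16,25); WM=14
i=10 t=18 v=3: → [16,25); WM=14
i=11 t=18 v=6: → [16,25); WM=18; [8,17) fires=3
i=12 t=23 v=1: → [16,25); WM=18
i=13 t=23 v=6: → [16,25); WM=18
i=14 t=24 v=6: → [24,33),[16,25); WM=18
i=15 t=25 v=2: → [24,33); WM=25; [16,25) fires=4
i=16 t=26 v=2: → [24,33); WM=25
i=17 t=20 v=9: DROP (t<25-2); WM=25

[0,9)=2 [8,17)=3 [16,25)=4 [24,33)=2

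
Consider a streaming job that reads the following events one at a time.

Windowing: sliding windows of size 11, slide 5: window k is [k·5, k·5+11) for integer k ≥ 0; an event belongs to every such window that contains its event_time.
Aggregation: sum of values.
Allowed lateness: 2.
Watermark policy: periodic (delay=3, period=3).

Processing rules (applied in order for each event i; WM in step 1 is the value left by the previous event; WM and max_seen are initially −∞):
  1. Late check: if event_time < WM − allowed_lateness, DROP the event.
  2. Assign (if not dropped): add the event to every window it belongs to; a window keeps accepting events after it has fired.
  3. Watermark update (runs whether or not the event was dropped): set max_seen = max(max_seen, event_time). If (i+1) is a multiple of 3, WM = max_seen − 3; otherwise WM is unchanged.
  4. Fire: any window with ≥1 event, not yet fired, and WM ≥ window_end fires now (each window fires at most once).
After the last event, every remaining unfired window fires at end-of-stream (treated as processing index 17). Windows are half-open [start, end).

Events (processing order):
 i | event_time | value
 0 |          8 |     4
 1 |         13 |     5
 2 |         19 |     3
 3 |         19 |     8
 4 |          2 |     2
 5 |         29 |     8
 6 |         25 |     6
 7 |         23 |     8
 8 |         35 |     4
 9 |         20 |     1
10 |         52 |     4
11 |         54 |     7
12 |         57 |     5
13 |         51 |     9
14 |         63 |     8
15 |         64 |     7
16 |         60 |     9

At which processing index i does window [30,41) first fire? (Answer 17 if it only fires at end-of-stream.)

i=0 t=8 v=4: → [5,16),[0,11); WM=−∞
i=1 t=13 v=5: → [10,21),[5,16); WM=−∞
i=2 t=19 v=3: → [15,26),[10,21); WM=16; [0,11) fires=4 [5,16) fires=9
i=3 t=19 v=8: → [15,26),[10,21); WM=16
i=4 t=2 v=2: DROP (t<16-2); WM=16
i=5 t=29 v=8: → [25,36),[20,31); WM=26; [10,21) fires=16 [15,26) fires=11
i=6 t=25 v=6: → [25,36),[20,31),[15,26); WM=26
i=7 t=23 v=8: DROP (t<26-2); WM=26
i=8 t=35 v=4: → [35,46),[30,41),[25,36); WM=32; [20,31) fires=14
i=9 t=20 v=1: DROP (t<32-2); WM=32
i=10 t=52 v=4: → [50,61),[45,56); WM=32
i=11 t=54 v=7: → [50,61),[45,56); WM=51; [25,36) fires=18 [30,41) fires=4 [35,46) fires=4
i=12 t=57 v=5: → [55,66),[50,61); WM=51
i=13 t=51 v=9: → [50,61),[45,56); WM=51
i=14 t=63 v=8: → [60,71),[55,66); WM=60; [45,56) fires=20
i=15 t=64 v=7: → [60,71),[55,66); WM=60
i=16 t=60 v=9: → [60,71),[55,66),[50,61); WM=60

11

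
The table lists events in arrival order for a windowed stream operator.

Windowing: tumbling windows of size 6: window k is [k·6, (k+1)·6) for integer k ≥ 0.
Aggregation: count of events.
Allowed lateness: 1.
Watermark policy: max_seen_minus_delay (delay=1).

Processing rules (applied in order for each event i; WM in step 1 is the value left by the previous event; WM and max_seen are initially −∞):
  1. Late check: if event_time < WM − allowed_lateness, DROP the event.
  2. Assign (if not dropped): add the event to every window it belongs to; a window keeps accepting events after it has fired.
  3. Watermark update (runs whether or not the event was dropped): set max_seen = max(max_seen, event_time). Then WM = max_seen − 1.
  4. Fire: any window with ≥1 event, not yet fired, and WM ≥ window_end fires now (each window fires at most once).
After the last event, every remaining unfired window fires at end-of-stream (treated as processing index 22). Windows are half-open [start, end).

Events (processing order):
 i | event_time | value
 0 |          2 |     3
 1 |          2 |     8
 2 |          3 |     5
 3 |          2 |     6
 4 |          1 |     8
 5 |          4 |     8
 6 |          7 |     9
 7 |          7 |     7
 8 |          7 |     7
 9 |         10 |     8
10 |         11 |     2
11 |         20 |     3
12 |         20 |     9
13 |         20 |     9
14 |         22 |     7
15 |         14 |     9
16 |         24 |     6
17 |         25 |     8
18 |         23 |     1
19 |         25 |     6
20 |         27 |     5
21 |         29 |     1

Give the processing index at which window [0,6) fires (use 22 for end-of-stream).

6

i=0 t=2 v=3: → [0,6); WM=1
i=1 t=2 v=8: → [0,6); WM=1
i=2 t=3 v=5: → [0,6); WM=2
i=3 t=2 v=6: → [0,6); WM=2
i=4 t=1 v=8: → [0,6); WM=2
i=5 t=4 v=8: → [0,6); WM=3
i=6 t=7 v=9: → [6,12); WM=6; [0,6) fires=6
i=7 t=7 v=7: → [6,12); WM=6
i=8 t=7 v=7: → [6,12); WM=6
i=9 t=10 v=8: → [6,12); WM=9
i=10 t=11 v=2: → [6,12); WM=10
i=11 t=20 v=3: → [18,24); WM=19; [6,12) fires=5
i=12 t=20 v=9: → [18,24); WM=19
i=13 t=20 v=9: → [18,24); WM=19
i=14 t=22 v=7: → [18,24); WM=21
i=15 t=14 v=9: DROP (t<21-1); WM=21
i=16 t=24 v=6: → [24,30); WM=23
i=17 t=25 v=8: → [24,30); WM=24; [18,24) fires=4
i=18 t=23 v=1: → [18,24); WM=24
i=19 t=25 v=6: → [24,30); WM=24
i=20 t=27 v=5: → [24,30); WM=26
i=21 t=29 v=1: → [24,30); WM=28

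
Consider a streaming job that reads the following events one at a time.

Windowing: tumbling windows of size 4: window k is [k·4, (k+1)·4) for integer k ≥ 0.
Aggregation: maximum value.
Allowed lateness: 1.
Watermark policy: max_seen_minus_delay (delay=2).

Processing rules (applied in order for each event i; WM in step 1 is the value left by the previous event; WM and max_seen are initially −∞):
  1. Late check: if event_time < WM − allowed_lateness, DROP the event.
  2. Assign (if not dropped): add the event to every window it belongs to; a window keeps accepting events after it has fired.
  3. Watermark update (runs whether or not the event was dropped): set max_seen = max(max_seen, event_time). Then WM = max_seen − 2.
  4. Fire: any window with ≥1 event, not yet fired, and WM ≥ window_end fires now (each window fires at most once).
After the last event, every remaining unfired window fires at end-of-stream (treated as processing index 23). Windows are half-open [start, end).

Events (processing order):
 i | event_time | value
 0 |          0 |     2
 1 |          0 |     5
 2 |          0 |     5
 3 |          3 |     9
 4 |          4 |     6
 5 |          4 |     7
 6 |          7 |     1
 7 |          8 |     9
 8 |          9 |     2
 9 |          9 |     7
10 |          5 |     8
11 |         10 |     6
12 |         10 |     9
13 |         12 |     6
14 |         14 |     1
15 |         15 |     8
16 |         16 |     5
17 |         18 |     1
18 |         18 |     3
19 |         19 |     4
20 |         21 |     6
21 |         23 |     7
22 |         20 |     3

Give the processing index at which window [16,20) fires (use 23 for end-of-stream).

21

i=0 t=0 v=2: → [0,4); WM=-2
i=1 t=0 v=5: → [0,4); WM=-2
i=2 t=0 v=5: → [0,4); WM=-2
i=3 t=3 v=9: → [0,4); WM=1
i=4 t=4 v=6: → [4,8); WM=2
i=5 t=4 v=7: → [4,8); WM=2
i=6 t=7 v=1: → [4,8); WM=5; [0,4) fires=9
i=7 t=8 v=9: → [8,12); WM=6
i=8 t=9 v=2: → [8,12); WM=7
i=9 t=9 v=7: → [8,12); WM=7
i=10 t=5 v=8: DROP (t<7-1); WM=7
i=11 t=10 v=6: → [8,12); WM=8; [4,8) fires=7
i=12 t=10 v=9: → [8,12); WM=8
i=13 t=12 v=6: → [12,16); WM=10
i=14 t=14 v=1: → [12,16); WM=12; [8,12) fires=9
i=15 t=15 v=8: → [12,16); WM=13
i=16 t=16 v=5: → [16,20); WM=14
i=17 t=18 v=1: → [16,20); WM=16; [12,16) fires=8
i=18 t=18 v=3: → [16,20); WM=16
i=19 t=19 v=4: → [16,20); WM=17
i=20 t=21 v=6: → [20,24); WM=19
i=21 t=23 v=7: → [20,24); WM=21; [16,20) fires=5
i=22 t=20 v=3: → [20,24); WM=21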